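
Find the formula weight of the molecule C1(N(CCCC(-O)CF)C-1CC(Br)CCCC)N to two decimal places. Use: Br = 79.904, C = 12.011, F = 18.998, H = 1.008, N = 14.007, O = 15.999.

Molecular formula: C13H26BrFN2O.
M = 1×79.904 + 13×12.011 + 1×18.998 + 26×1.008 + 2×14.007 + 1×15.999 = 325.27 g/mol.

325.27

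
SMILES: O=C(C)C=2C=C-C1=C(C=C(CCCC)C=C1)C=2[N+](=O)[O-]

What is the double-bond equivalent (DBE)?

9

Molecular formula from the SMILES: C16H17NO3.
DoU = (2C + 2 + N − H − X)/2 = (2·16 + 2 + 1 − 17 − 0)/2 = 18/2 = 9.
(Structurally: 2 ring(s) + 7 π bond(s) = 9.)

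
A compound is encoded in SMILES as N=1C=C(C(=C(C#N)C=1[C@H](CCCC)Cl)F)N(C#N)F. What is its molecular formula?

Heavy atoms from the SMILES: 12 C, 1 Cl, 2 F, 4 N.
Implicit hydrogens by atom environment:
  4 × C (aromatic): no H
  3 × C: 2 H each → 6
  3 × N: no H
  2 × C: no H
  2 × F: no H
  1 × C: 3 H
  1 × C (aromatic): 1 H
  1 × C: 1 H
  1 × Cl: no H
  1 × N (aromatic): no H
  Total hydrogens = 11.
Molecular formula: C12H11ClF2N4

C12H11ClF2N4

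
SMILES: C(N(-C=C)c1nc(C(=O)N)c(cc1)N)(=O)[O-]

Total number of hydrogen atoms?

9

Hydrogens are implicit in SMILES; fill each atom to its normal valence:
  3 × C (aromatic): no H
  2 × C (aromatic): 1 H each → 2
  2 × C: no H
  2 × N: 2 H each → 4
  2 × O: no H
  1 × C: 2 H
  1 × C: 1 H
  1 × N (aromatic): no H
  1 × N: no H
  1 × O (charge -1): no H
  Total hydrogens = 9.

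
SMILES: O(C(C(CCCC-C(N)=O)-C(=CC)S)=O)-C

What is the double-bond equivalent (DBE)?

3

Molecular formula from the SMILES: C11H19NO3S.
DoU = (2C + 2 + N − H − X)/2 = (2·11 + 2 + 1 − 19 − 0)/2 = 6/2 = 3.
(Structurally: 0 ring(s) + 3 π bond(s) = 3.)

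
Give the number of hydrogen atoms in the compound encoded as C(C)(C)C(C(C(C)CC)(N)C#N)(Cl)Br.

Hydrogens are implicit in SMILES; fill each atom to its normal valence:
  4 × C: 3 H each → 12
  3 × C: no H
  2 × C: 1 H each → 2
  1 × Br: no H
  1 × C: 2 H
  1 × Cl: no H
  1 × N: 2 H
  1 × N: no H
  Total hydrogens = 18.

18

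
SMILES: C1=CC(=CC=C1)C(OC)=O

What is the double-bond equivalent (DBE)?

Molecular formula from the SMILES: C8H8O2.
DoU = (2C + 2 + N − H − X)/2 = (2·8 + 2 + 0 − 8 − 0)/2 = 10/2 = 5.
(Structurally: 1 ring(s) + 4 π bond(s) = 5.)

5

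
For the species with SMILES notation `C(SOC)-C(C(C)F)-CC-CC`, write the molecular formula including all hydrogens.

Heavy atoms from the SMILES: 9 C, 1 F, 1 O, 1 S.
Implicit hydrogens by atom environment:
  4 × C: 2 H each → 8
  3 × C: 3 H each → 9
  2 × C: 1 H each → 2
  1 × F: no H
  1 × O: no H
  1 × S: no H
  Total hydrogens = 19.
Molecular formula: C9H19FOS

C9H19FOS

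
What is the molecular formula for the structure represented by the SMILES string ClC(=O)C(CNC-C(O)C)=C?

Heavy atoms from the SMILES: 7 C, 1 Cl, 1 N, 2 O.
Implicit hydrogens by atom environment:
  3 × C: 2 H each → 6
  2 × C: no H
  1 × C: 3 H
  1 × C: 1 H
  1 × Cl: no H
  1 × N: 1 H
  1 × O: 1 H
  1 × O: no H
  Total hydrogens = 12.
Molecular formula: C7H12ClNO2

C7H12ClNO2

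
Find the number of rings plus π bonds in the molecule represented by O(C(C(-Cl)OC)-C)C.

Molecular formula from the SMILES: C5H11ClO2.
DoU = (2C + 2 + N − H − X)/2 = (2·5 + 2 + 0 − 11 − 1)/2 = 0/2 = 0.
(Structurally: 0 ring(s) + 0 π bond(s) = 0.)

0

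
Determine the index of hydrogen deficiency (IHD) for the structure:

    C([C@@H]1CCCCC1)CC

Molecular formula from the SMILES: C9H18.
DoU = (2C + 2 + N − H − X)/2 = (2·9 + 2 + 0 − 18 − 0)/2 = 2/2 = 1.
(Structurally: 1 ring(s) + 0 π bond(s) = 1.)

1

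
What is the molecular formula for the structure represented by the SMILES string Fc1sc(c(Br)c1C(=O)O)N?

Heavy atoms from the SMILES: 1 Br, 5 C, 1 F, 1 N, 2 O, 1 S.
Implicit hydrogens by atom environment:
  4 × C (aromatic): no H
  1 × Br: no H
  1 × C: no H
  1 × F: no H
  1 × N: 2 H
  1 × O: 1 H
  1 × O: no H
  1 × S (aromatic): no H
  Total hydrogens = 3.
Molecular formula: C5H3BrFNO2S

C5H3BrFNO2S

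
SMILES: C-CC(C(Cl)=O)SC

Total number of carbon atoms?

The symbol for carbon appears 5 times in the SMILES. (Cl is a single chlorine, not C + l.)

5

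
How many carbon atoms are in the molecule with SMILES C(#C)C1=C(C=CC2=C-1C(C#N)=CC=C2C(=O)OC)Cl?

15

The symbol for carbon appears 15 times in the SMILES. (Cl is a single chlorine, not C + l.)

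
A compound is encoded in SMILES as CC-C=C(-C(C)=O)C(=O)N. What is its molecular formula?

Heavy atoms from the SMILES: 7 C, 1 N, 2 O.
Implicit hydrogens by atom environment:
  3 × C: no H
  2 × C: 3 H each → 6
  2 × O: no H
  1 × C: 2 H
  1 × C: 1 H
  1 × N: 2 H
  Total hydrogens = 11.
Molecular formula: C7H11NO2

C7H11NO2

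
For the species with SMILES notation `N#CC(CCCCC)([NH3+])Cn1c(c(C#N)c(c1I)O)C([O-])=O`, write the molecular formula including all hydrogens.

C14H17IN4O3

Heavy atoms from the SMILES: 14 C, 1 I, 4 N, 3 O.
Implicit hydrogens by atom environment:
  5 × C: 2 H each → 10
  4 × C (aromatic): no H
  4 × C: no H
  2 × N: no H
  1 × C: 3 H
  1 × I: no H
  1 × N (charge +1): 3 H
  1 × N (aromatic): no H
  1 × O: 1 H
  1 × O: no H
  1 × O (charge -1): no H
  Total hydrogens = 17.
Molecular formula: C14H17IN4O3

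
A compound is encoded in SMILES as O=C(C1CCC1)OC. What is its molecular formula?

Heavy atoms from the SMILES: 6 C, 2 O.
Implicit hydrogens by atom environment:
  3 × C: 2 H each → 6
  2 × O: no H
  1 × C: 3 H
  1 × C: 1 H
  1 × C: no H
  Total hydrogens = 10.
Molecular formula: C6H10O2

C6H10O2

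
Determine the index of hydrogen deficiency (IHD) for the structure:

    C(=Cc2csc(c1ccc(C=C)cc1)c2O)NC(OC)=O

10

Molecular formula from the SMILES: C16H15NO3S.
DoU = (2C + 2 + N − H − X)/2 = (2·16 + 2 + 1 − 15 − 0)/2 = 20/2 = 10.
(Structurally: 2 ring(s) + 8 π bond(s) = 10.)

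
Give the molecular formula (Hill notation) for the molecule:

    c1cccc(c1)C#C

Heavy atoms from the SMILES: 8 C.
Implicit hydrogens by atom environment:
  5 × C (aromatic): 1 H each → 5
  1 × C: 1 H
  1 × C (aromatic): no H
  1 × C: no H
  Total hydrogens = 6.
Molecular formula: C8H6

C8H6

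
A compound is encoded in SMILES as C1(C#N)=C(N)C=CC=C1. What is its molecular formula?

Heavy atoms from the SMILES: 7 C, 2 N.
Implicit hydrogens by atom environment:
  4 × C (aromatic): 1 H each → 4
  2 × C (aromatic): no H
  1 × C: no H
  1 × N: 2 H
  1 × N: no H
  Total hydrogens = 6.
Molecular formula: C7H6N2

C7H6N2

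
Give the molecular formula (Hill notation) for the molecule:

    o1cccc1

C4H4O

Heavy atoms from the SMILES: 4 C, 1 O.
Implicit hydrogens by atom environment:
  4 × C (aromatic): 1 H each → 4
  1 × O (aromatic): no H
  Total hydrogens = 4.
Molecular formula: C4H4O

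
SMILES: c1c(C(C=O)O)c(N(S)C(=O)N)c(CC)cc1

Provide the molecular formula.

C11H14N2O3S

Heavy atoms from the SMILES: 11 C, 2 N, 3 O, 1 S.
Implicit hydrogens by atom environment:
  3 × C (aromatic): 1 H each → 3
  3 × C (aromatic): no H
  2 × C: 1 H each → 2
  2 × O: no H
  1 × C: 3 H
  1 × C: 2 H
  1 × C: no H
  1 × N: 2 H
  1 × N: no H
  1 × O: 1 H
  1 × S: 1 H
  Total hydrogens = 14.
Molecular formula: C11H14N2O3S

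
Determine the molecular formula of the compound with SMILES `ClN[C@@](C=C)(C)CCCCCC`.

Heavy atoms from the SMILES: 10 C, 1 Cl, 1 N.
Implicit hydrogens by atom environment:
  6 × C: 2 H each → 12
  2 × C: 3 H each → 6
  1 × C: 1 H
  1 × C: no H
  1 × Cl: no H
  1 × N: 1 H
  Total hydrogens = 20.
Molecular formula: C10H20ClN

C10H20ClN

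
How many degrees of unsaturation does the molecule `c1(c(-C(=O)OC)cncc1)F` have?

5

Molecular formula from the SMILES: C7H6FNO2.
DoU = (2C + 2 + N − H − X)/2 = (2·7 + 2 + 1 − 6 − 1)/2 = 10/2 = 5.
(Structurally: 1 ring(s) + 4 π bond(s) = 5.)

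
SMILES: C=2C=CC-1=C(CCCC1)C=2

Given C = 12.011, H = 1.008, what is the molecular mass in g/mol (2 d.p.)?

132.21

Molecular formula: C10H12.
M = 10×12.011 + 12×1.008 = 132.21 g/mol.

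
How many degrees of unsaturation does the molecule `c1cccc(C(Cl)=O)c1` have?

5

Molecular formula from the SMILES: C7H5ClO.
DoU = (2C + 2 + N − H − X)/2 = (2·7 + 2 + 0 − 5 − 1)/2 = 10/2 = 5.
(Structurally: 1 ring(s) + 4 π bond(s) = 5.)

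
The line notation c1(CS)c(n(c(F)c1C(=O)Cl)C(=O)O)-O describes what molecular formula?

C7H5ClFNO4S

Heavy atoms from the SMILES: 7 C, 1 Cl, 1 F, 1 N, 4 O, 1 S.
Implicit hydrogens by atom environment:
  4 × C (aromatic): no H
  2 × C: no H
  2 × O: 1 H each → 2
  2 × O: no H
  1 × C: 2 H
  1 × Cl: no H
  1 × F: no H
  1 × N (aromatic): no H
  1 × S: 1 H
  Total hydrogens = 5.
Molecular formula: C7H5ClFNO4S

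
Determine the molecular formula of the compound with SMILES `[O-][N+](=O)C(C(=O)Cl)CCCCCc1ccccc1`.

Heavy atoms from the SMILES: 13 C, 1 Cl, 1 N, 3 O.
Implicit hydrogens by atom environment:
  5 × C: 2 H each → 10
  5 × C (aromatic): 1 H each → 5
  2 × O: no H
  1 × C: 1 H
  1 × C (aromatic): no H
  1 × C: no H
  1 × Cl: no H
  1 × N (charge +1): no H
  1 × O (charge -1): no H
  Total hydrogens = 16.
Molecular formula: C13H16ClNO3

C13H16ClNO3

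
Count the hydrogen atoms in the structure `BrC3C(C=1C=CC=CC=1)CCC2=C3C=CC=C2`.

Hydrogens are implicit in SMILES; fill each atom to its normal valence:
  9 × C (aromatic): 1 H each → 9
  3 × C (aromatic): no H
  2 × C: 2 H each → 4
  2 × C: 1 H each → 2
  1 × Br: no H
  Total hydrogens = 15.

15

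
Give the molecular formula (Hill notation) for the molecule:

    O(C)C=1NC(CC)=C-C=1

C7H11NO

Heavy atoms from the SMILES: 7 C, 1 N, 1 O.
Implicit hydrogens by atom environment:
  2 × C: 3 H each → 6
  2 × C (aromatic): 1 H each → 2
  2 × C (aromatic): no H
  1 × C: 2 H
  1 × N (aromatic): 1 H
  1 × O: no H
  Total hydrogens = 11.
Molecular formula: C7H11NO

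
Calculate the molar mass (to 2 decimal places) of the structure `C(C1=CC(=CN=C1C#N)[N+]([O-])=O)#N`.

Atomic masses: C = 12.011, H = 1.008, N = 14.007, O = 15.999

174.12

Molecular formula: C7H2N4O2.
M = 7×12.011 + 2×1.008 + 4×14.007 + 2×15.999 = 174.12 g/mol.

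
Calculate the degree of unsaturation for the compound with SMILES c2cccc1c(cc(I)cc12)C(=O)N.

Molecular formula from the SMILES: C11H8INO.
DoU = (2C + 2 + N − H − X)/2 = (2·11 + 2 + 1 − 8 − 1)/2 = 16/2 = 8.
(Structurally: 2 ring(s) + 6 π bond(s) = 8.)

8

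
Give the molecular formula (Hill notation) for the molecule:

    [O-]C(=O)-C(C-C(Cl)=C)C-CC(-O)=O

Heavy atoms from the SMILES: 8 C, 1 Cl, 4 O.
Implicit hydrogens by atom environment:
  4 × C: 2 H each → 8
  3 × C: no H
  2 × O: no H
  1 × C: 1 H
  1 × Cl: no H
  1 × O: 1 H
  1 × O (charge -1): no H
  Total hydrogens = 10.
Net charge -1.
Molecular formula: C8H10ClO4-

C8H10ClO4-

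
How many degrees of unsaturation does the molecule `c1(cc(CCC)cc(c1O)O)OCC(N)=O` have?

Molecular formula from the SMILES: C11H15NO4.
DoU = (2C + 2 + N − H − X)/2 = (2·11 + 2 + 1 − 15 − 0)/2 = 10/2 = 5.
(Structurally: 1 ring(s) + 4 π bond(s) = 5.)

5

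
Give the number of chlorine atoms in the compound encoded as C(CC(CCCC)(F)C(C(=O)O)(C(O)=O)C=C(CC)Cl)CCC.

1

The symbol for chlorine appears 1 time in the SMILES.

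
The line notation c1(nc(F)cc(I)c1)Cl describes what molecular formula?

C5H2ClFIN

Heavy atoms from the SMILES: 5 C, 1 Cl, 1 F, 1 I, 1 N.
Implicit hydrogens by atom environment:
  3 × C (aromatic): no H
  2 × C (aromatic): 1 H each → 2
  1 × Cl: no H
  1 × F: no H
  1 × I: no H
  1 × N (aromatic): no H
  Total hydrogens = 2.
Molecular formula: C5H2ClFIN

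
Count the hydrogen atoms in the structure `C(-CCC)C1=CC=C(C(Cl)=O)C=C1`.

13

Hydrogens are implicit in SMILES; fill each atom to its normal valence:
  4 × C (aromatic): 1 H each → 4
  3 × C: 2 H each → 6
  2 × C (aromatic): no H
  1 × C: 3 H
  1 × C: no H
  1 × Cl: no H
  1 × O: no H
  Total hydrogens = 13.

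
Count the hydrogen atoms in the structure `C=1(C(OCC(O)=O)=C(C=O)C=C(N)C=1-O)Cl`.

8

Hydrogens are implicit in SMILES; fill each atom to its normal valence:
  5 × C (aromatic): no H
  3 × O: no H
  2 × O: 1 H each → 2
  1 × C: 2 H
  1 × C (aromatic): 1 H
  1 × C: 1 H
  1 × C: no H
  1 × Cl: no H
  1 × N: 2 H
  Total hydrogens = 8.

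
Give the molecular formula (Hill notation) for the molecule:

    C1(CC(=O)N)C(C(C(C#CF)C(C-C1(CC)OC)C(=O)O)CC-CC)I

Heavy atoms from the SMILES: 19 C, 1 F, 1 I, 1 N, 4 O.
Implicit hydrogens by atom environment:
  6 × C: 2 H each → 12
  5 × C: 1 H each → 5
  5 × C: no H
  3 × C: 3 H each → 9
  3 × O: no H
  1 × F: no H
  1 × I: no H
  1 × N: 2 H
  1 × O: 1 H
  Total hydrogens = 29.
Molecular formula: C19H29FINO4

C19H29FINO4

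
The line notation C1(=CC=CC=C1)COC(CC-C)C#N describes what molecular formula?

Heavy atoms from the SMILES: 12 C, 1 N, 1 O.
Implicit hydrogens by atom environment:
  5 × C (aromatic): 1 H each → 5
  3 × C: 2 H each → 6
  1 × C: 3 H
  1 × C: 1 H
  1 × C: no H
  1 × C (aromatic): no H
  1 × N: no H
  1 × O: no H
  Total hydrogens = 15.
Molecular formula: C12H15NO

C12H15NO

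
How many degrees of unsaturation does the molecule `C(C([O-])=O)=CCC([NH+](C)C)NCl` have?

2

Molecular formula from the SMILES: C7H13ClN2O2.
DoU = (2C + 2 + N − H − X)/2 = (2·7 + 2 + 2 − 13 − 1)/2 = 4/2 = 2.
(Structurally: 0 ring(s) + 2 π bond(s) = 2.)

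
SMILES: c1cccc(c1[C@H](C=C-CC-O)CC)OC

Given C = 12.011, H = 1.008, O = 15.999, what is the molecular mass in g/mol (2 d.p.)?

Molecular formula: C14H20O2.
M = 14×12.011 + 20×1.008 + 2×15.999 = 220.31 g/mol.

220.31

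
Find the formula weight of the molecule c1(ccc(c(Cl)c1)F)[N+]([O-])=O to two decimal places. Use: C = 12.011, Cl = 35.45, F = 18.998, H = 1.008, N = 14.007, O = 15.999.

Molecular formula: C6H3ClFNO2.
M = 6×12.011 + 1×35.45 + 1×18.998 + 3×1.008 + 1×14.007 + 2×15.999 = 175.54 g/mol.

175.54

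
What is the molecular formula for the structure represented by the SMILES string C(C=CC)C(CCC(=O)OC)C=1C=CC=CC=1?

Heavy atoms from the SMILES: 15 C, 2 O.
Implicit hydrogens by atom environment:
  5 × C (aromatic): 1 H each → 5
  3 × C: 2 H each → 6
  3 × C: 1 H each → 3
  2 × C: 3 H each → 6
  2 × O: no H
  1 × C (aromatic): no H
  1 × C: no H
  Total hydrogens = 20.
Molecular formula: C15H20O2

C15H20O2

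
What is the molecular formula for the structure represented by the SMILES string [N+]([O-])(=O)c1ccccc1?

Heavy atoms from the SMILES: 6 C, 1 N, 2 O.
Implicit hydrogens by atom environment:
  5 × C (aromatic): 1 H each → 5
  1 × C (aromatic): no H
  1 × N (charge +1): no H
  1 × O: no H
  1 × O (charge -1): no H
  Total hydrogens = 5.
Molecular formula: C6H5NO2

C6H5NO2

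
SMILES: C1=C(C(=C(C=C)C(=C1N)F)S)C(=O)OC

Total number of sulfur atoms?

The symbol for sulfur appears 1 time in the SMILES.

1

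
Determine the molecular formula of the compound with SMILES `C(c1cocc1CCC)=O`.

Heavy atoms from the SMILES: 8 C, 2 O.
Implicit hydrogens by atom environment:
  2 × C: 2 H each → 4
  2 × C (aromatic): 1 H each → 2
  2 × C (aromatic): no H
  1 × C: 3 H
  1 × C: 1 H
  1 × O (aromatic): no H
  1 × O: no H
  Total hydrogens = 10.
Molecular formula: C8H10O2

C8H10O2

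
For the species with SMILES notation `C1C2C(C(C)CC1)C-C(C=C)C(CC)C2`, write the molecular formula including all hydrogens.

Heavy atoms from the SMILES: 15 C.
Implicit hydrogens by atom environment:
  7 × C: 2 H each → 14
  6 × C: 1 H each → 6
  2 × C: 3 H each → 6
  Total hydrogens = 26.
Molecular formula: C15H26

C15H26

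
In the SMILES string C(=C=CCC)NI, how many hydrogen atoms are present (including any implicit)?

Hydrogens are implicit in SMILES; fill each atom to its normal valence:
  2 × C: 1 H each → 2
  1 × C: 3 H
  1 × C: 2 H
  1 × C: no H
  1 × I: no H
  1 × N: 1 H
  Total hydrogens = 8.

8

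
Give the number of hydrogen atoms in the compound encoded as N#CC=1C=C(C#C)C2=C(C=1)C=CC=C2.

7

Hydrogens are implicit in SMILES; fill each atom to its normal valence:
  6 × C (aromatic): 1 H each → 6
  4 × C (aromatic): no H
  2 × C: no H
  1 × C: 1 H
  1 × N: no H
  Total hydrogens = 7.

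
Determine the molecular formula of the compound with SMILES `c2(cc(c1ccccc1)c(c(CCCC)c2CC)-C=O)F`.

C19H21FO

Heavy atoms from the SMILES: 19 C, 1 F, 1 O.
Implicit hydrogens by atom environment:
  6 × C (aromatic): 1 H each → 6
  6 × C (aromatic): no H
  4 × C: 2 H each → 8
  2 × C: 3 H each → 6
  1 × C: 1 H
  1 × F: no H
  1 × O: no H
  Total hydrogens = 21.
Molecular formula: C19H21FO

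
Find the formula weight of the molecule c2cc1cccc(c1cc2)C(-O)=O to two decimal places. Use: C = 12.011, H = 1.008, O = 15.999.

172.18

Molecular formula: C11H8O2.
M = 11×12.011 + 8×1.008 + 2×15.999 = 172.18 g/mol.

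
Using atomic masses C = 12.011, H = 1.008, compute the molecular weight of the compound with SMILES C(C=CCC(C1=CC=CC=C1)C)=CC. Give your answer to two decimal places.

186.30

Molecular formula: C14H18.
M = 14×12.011 + 18×1.008 = 186.30 g/mol.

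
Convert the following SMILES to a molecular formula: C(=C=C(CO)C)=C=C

C7H8O

Heavy atoms from the SMILES: 7 C, 1 O.
Implicit hydrogens by atom environment:
  4 × C: no H
  2 × C: 2 H each → 4
  1 × C: 3 H
  1 × O: 1 H
  Total hydrogens = 8.
Molecular formula: C7H8O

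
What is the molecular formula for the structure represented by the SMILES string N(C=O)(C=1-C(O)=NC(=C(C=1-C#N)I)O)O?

C7H4IN3O4

Heavy atoms from the SMILES: 7 C, 1 I, 3 N, 4 O.
Implicit hydrogens by atom environment:
  5 × C (aromatic): no H
  3 × O: 1 H each → 3
  2 × N: no H
  1 × C: 1 H
  1 × C: no H
  1 × I: no H
  1 × N (aromatic): no H
  1 × O: no H
  Total hydrogens = 4.
Molecular formula: C7H4IN3O4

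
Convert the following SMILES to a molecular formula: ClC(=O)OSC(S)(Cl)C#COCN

Heavy atoms from the SMILES: 5 C, 2 Cl, 1 N, 3 O, 2 S.
Implicit hydrogens by atom environment:
  4 × C: no H
  3 × O: no H
  2 × Cl: no H
  1 × C: 2 H
  1 × N: 2 H
  1 × S: 1 H
  1 × S: no H
  Total hydrogens = 5.
Molecular formula: C5H5Cl2NO3S2

C5H5Cl2NO3S2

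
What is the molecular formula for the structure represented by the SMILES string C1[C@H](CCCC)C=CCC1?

C10H18

Heavy atoms from the SMILES: 10 C.
Implicit hydrogens by atom environment:
  6 × C: 2 H each → 12
  3 × C: 1 H each → 3
  1 × C: 3 H
  Total hydrogens = 18.
Molecular formula: C10H18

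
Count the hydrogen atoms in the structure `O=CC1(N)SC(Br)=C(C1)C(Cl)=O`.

Hydrogens are implicit in SMILES; fill each atom to its normal valence:
  4 × C: no H
  2 × O: no H
  1 × Br: no H
  1 × C: 2 H
  1 × C: 1 H
  1 × Cl: no H
  1 × N: 2 H
  1 × S: no H
  Total hydrogens = 5.

5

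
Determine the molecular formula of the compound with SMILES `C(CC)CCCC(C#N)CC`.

C10H19N

Heavy atoms from the SMILES: 10 C, 1 N.
Implicit hydrogens by atom environment:
  6 × C: 2 H each → 12
  2 × C: 3 H each → 6
  1 × C: 1 H
  1 × C: no H
  1 × N: no H
  Total hydrogens = 19.
Molecular formula: C10H19N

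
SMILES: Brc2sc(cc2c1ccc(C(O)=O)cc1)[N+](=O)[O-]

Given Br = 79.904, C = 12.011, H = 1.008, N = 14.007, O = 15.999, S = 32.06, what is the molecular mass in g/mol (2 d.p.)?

328.14

Molecular formula: C11H6BrNO4S.
M = 1×79.904 + 11×12.011 + 6×1.008 + 1×14.007 + 4×15.999 + 1×32.06 = 328.14 g/mol.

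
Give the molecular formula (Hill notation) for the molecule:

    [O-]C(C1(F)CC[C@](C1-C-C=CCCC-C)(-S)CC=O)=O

Heavy atoms from the SMILES: 15 C, 1 F, 3 O, 1 S.
Implicit hydrogens by atom environment:
  7 × C: 2 H each → 14
  4 × C: 1 H each → 4
  3 × C: no H
  2 × O: no H
  1 × C: 3 H
  1 × F: no H
  1 × O (charge -1): no H
  1 × S: 1 H
  Total hydrogens = 22.
Net charge -1.
Molecular formula: C15H22FO3S-

C15H22FO3S-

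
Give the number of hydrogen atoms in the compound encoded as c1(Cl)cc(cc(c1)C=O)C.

Hydrogens are implicit in SMILES; fill each atom to its normal valence:
  3 × C (aromatic): 1 H each → 3
  3 × C (aromatic): no H
  1 × C: 3 H
  1 × C: 1 H
  1 × Cl: no H
  1 × O: no H
  Total hydrogens = 7.

7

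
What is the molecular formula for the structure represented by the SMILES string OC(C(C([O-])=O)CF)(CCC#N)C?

Heavy atoms from the SMILES: 8 C, 1 F, 1 N, 3 O.
Implicit hydrogens by atom environment:
  3 × C: 2 H each → 6
  3 × C: no H
  1 × C: 3 H
  1 × C: 1 H
  1 × F: no H
  1 × N: no H
  1 × O: 1 H
  1 × O: no H
  1 × O (charge -1): no H
  Total hydrogens = 11.
Net charge -1.
Molecular formula: C8H11FNO3-

C8H11FNO3-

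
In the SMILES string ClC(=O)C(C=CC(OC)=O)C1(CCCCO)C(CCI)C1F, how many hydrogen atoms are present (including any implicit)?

Hydrogens are implicit in SMILES; fill each atom to its normal valence:
  6 × C: 2 H each → 12
  5 × C: 1 H each → 5
  3 × C: no H
  3 × O: no H
  1 × C: 3 H
  1 × Cl: no H
  1 × F: no H
  1 × I: no H
  1 × O: 1 H
  Total hydrogens = 21.

21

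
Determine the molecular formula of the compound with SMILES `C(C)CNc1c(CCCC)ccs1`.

Heavy atoms from the SMILES: 11 C, 1 N, 1 S.
Implicit hydrogens by atom environment:
  5 × C: 2 H each → 10
  2 × C: 3 H each → 6
  2 × C (aromatic): 1 H each → 2
  2 × C (aromatic): no H
  1 × N: 1 H
  1 × S (aromatic): no H
  Total hydrogens = 19.
Molecular formula: C11H19NS

C11H19NS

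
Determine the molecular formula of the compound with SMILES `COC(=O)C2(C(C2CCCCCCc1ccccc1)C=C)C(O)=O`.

Heavy atoms from the SMILES: 20 C, 4 O.
Implicit hydrogens by atom environment:
  7 × C: 2 H each → 14
  5 × C (aromatic): 1 H each → 5
  3 × C: 1 H each → 3
  3 × C: no H
  3 × O: no H
  1 × C: 3 H
  1 × C (aromatic): no H
  1 × O: 1 H
  Total hydrogens = 26.
Molecular formula: C20H26O4

C20H26O4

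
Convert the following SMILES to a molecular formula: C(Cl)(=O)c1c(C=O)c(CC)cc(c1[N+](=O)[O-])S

C10H8ClNO4S

Heavy atoms from the SMILES: 10 C, 1 Cl, 1 N, 4 O, 1 S.
Implicit hydrogens by atom environment:
  5 × C (aromatic): no H
  3 × O: no H
  1 × C: 3 H
  1 × C: 2 H
  1 × C (aromatic): 1 H
  1 × C: 1 H
  1 × C: no H
  1 × Cl: no H
  1 × N (charge +1): no H
  1 × O (charge -1): no H
  1 × S: 1 H
  Total hydrogens = 8.
Molecular formula: C10H8ClNO4S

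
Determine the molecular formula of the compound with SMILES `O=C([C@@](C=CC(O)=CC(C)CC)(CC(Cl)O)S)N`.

C12H20ClNO3S

Heavy atoms from the SMILES: 12 C, 1 Cl, 1 N, 3 O, 1 S.
Implicit hydrogens by atom environment:
  5 × C: 1 H each → 5
  3 × C: no H
  2 × C: 3 H each → 6
  2 × C: 2 H each → 4
  2 × O: 1 H each → 2
  1 × Cl: no H
  1 × N: 2 H
  1 × O: no H
  1 × S: 1 H
  Total hydrogens = 20.
Molecular formula: C12H20ClNO3S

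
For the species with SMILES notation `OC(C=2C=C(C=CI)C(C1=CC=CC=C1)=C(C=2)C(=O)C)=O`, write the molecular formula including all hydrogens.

Heavy atoms from the SMILES: 17 C, 1 I, 3 O.
Implicit hydrogens by atom environment:
  7 × C (aromatic): 1 H each → 7
  5 × C (aromatic): no H
  2 × C: 1 H each → 2
  2 × C: no H
  2 × O: no H
  1 × C: 3 H
  1 × I: no H
  1 × O: 1 H
  Total hydrogens = 13.
Molecular formula: C17H13IO3

C17H13IO3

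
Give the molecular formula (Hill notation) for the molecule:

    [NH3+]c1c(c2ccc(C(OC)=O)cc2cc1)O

C12H12NO3+

Heavy atoms from the SMILES: 12 C, 1 N, 3 O.
Implicit hydrogens by atom environment:
  5 × C (aromatic): 1 H each → 5
  5 × C (aromatic): no H
  2 × O: no H
  1 × C: 3 H
  1 × C: no H
  1 × N (charge +1): 3 H
  1 × O: 1 H
  Total hydrogens = 12.
Net charge +1.
Molecular formula: C12H12NO3+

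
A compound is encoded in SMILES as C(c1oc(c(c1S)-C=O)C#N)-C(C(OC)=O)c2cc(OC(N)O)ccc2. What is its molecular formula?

Heavy atoms from the SMILES: 17 C, 2 N, 6 O, 1 S.
Implicit hydrogens by atom environment:
  6 × C (aromatic): no H
  4 × C (aromatic): 1 H each → 4
  4 × O: no H
  3 × C: 1 H each → 3
  2 × C: no H
  1 × C: 3 H
  1 × C: 2 H
  1 × N: 2 H
  1 × N: no H
  1 × O: 1 H
  1 × O (aromatic): no H
  1 × S: 1 H
  Total hydrogens = 16.
Molecular formula: C17H16N2O6S

C17H16N2O6S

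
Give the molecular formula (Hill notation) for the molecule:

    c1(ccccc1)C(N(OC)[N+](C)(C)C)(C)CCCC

C16H29N2O+

Heavy atoms from the SMILES: 16 C, 2 N, 1 O.
Implicit hydrogens by atom environment:
  6 × C: 3 H each → 18
  5 × C (aromatic): 1 H each → 5
  3 × C: 2 H each → 6
  1 × C: no H
  1 × C (aromatic): no H
  1 × N: no H
  1 × N (charge +1): no H
  1 × O: no H
  Total hydrogens = 29.
Net charge +1.
Molecular formula: C16H29N2O+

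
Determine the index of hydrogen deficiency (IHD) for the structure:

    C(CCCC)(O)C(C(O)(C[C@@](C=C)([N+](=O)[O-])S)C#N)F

4

Molecular formula from the SMILES: C12H19FN2O4S.
DoU = (2C + 2 + N − H − X)/2 = (2·12 + 2 + 2 − 19 − 1)/2 = 8/2 = 4.
(Structurally: 0 ring(s) + 4 π bond(s) = 4.)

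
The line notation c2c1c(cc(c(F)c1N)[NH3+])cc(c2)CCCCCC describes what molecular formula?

C16H22FN2+

Heavy atoms from the SMILES: 16 C, 1 F, 2 N.
Implicit hydrogens by atom environment:
  6 × C (aromatic): no H
  5 × C: 2 H each → 10
  4 × C (aromatic): 1 H each → 4
  1 × C: 3 H
  1 × F: no H
  1 × N (charge +1): 3 H
  1 × N: 2 H
  Total hydrogens = 22.
Net charge +1.
Molecular formula: C16H22FN2+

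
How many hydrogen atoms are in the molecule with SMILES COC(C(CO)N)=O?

9

Hydrogens are implicit in SMILES; fill each atom to its normal valence:
  2 × O: no H
  1 × C: 3 H
  1 × C: 2 H
  1 × C: 1 H
  1 × C: no H
  1 × N: 2 H
  1 × O: 1 H
  Total hydrogens = 9.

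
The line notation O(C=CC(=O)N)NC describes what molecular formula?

C4H8N2O2

Heavy atoms from the SMILES: 4 C, 2 N, 2 O.
Implicit hydrogens by atom environment:
  2 × C: 1 H each → 2
  2 × O: no H
  1 × C: 3 H
  1 × C: no H
  1 × N: 2 H
  1 × N: 1 H
  Total hydrogens = 8.
Molecular formula: C4H8N2O2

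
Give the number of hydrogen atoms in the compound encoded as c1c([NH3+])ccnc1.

7

Hydrogens are implicit in SMILES; fill each atom to its normal valence:
  4 × C (aromatic): 1 H each → 4
  1 × C (aromatic): no H
  1 × N (charge +1): 3 H
  1 × N (aromatic): no H
  Total hydrogens = 7.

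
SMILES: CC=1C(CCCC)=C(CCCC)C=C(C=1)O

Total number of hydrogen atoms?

Hydrogens are implicit in SMILES; fill each atom to its normal valence:
  6 × C: 2 H each → 12
  4 × C (aromatic): no H
  3 × C: 3 H each → 9
  2 × C (aromatic): 1 H each → 2
  1 × O: 1 H
  Total hydrogens = 24.

24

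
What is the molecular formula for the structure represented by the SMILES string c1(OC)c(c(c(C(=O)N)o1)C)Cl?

Heavy atoms from the SMILES: 7 C, 1 Cl, 1 N, 3 O.
Implicit hydrogens by atom environment:
  4 × C (aromatic): no H
  2 × C: 3 H each → 6
  2 × O: no H
  1 × C: no H
  1 × Cl: no H
  1 × N: 2 H
  1 × O (aromatic): no H
  Total hydrogens = 8.
Molecular formula: C7H8ClNO3

C7H8ClNO3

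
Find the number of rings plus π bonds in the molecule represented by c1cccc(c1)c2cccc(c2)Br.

8

Molecular formula from the SMILES: C12H9Br.
DoU = (2C + 2 + N − H − X)/2 = (2·12 + 2 + 0 − 9 − 1)/2 = 16/2 = 8.
(Structurally: 2 ring(s) + 6 π bond(s) = 8.)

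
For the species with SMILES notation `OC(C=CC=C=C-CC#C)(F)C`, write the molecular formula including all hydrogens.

C10H11FO

Heavy atoms from the SMILES: 10 C, 1 F, 1 O.
Implicit hydrogens by atom environment:
  5 × C: 1 H each → 5
  3 × C: no H
  1 × C: 3 H
  1 × C: 2 H
  1 × F: no H
  1 × O: 1 H
  Total hydrogens = 11.
Molecular formula: C10H11FO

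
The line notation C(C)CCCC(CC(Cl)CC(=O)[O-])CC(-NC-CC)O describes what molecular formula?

Heavy atoms from the SMILES: 15 C, 1 Cl, 1 N, 3 O.
Implicit hydrogens by atom environment:
  9 × C: 2 H each → 18
  3 × C: 1 H each → 3
  2 × C: 3 H each → 6
  1 × C: no H
  1 × Cl: no H
  1 × N: 1 H
  1 × O: 1 H
  1 × O: no H
  1 × O (charge -1): no H
  Total hydrogens = 29.
Net charge -1.
Molecular formula: C15H29ClNO3-

C15H29ClNO3-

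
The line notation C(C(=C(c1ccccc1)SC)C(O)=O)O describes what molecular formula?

C11H12O3S

Heavy atoms from the SMILES: 11 C, 3 O, 1 S.
Implicit hydrogens by atom environment:
  5 × C (aromatic): 1 H each → 5
  3 × C: no H
  2 × O: 1 H each → 2
  1 × C: 3 H
  1 × C: 2 H
  1 × C (aromatic): no H
  1 × O: no H
  1 × S: no H
  Total hydrogens = 12.
Molecular formula: C11H12O3S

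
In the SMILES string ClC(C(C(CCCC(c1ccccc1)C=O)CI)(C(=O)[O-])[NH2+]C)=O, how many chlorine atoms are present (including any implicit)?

The symbol for chlorine appears 1 time in the SMILES.

1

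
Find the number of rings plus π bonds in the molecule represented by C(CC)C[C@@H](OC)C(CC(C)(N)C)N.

0

Molecular formula from the SMILES: C11H26N2O.
DoU = (2C + 2 + N − H − X)/2 = (2·11 + 2 + 2 − 26 − 0)/2 = 0/2 = 0.
(Structurally: 0 ring(s) + 0 π bond(s) = 0.)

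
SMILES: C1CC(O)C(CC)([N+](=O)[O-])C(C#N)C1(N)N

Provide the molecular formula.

C9H16N4O3

Heavy atoms from the SMILES: 9 C, 4 N, 3 O.
Implicit hydrogens by atom environment:
  3 × C: 2 H each → 6
  3 × C: no H
  2 × C: 1 H each → 2
  2 × N: 2 H each → 4
  1 × C: 3 H
  1 × N (charge +1): no H
  1 × N: no H
  1 × O: 1 H
  1 × O: no H
  1 × O (charge -1): no H
  Total hydrogens = 16.
Molecular formula: C9H16N4O3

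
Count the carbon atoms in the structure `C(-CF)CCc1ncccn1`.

The symbol for carbon appears 8 times in the SMILES. Lowercase c denotes aromatic carbon and counts toward C.

8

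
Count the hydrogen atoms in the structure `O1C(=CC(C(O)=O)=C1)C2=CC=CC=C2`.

Hydrogens are implicit in SMILES; fill each atom to its normal valence:
  7 × C (aromatic): 1 H each → 7
  3 × C (aromatic): no H
  1 × C: no H
  1 × O: 1 H
  1 × O (aromatic): no H
  1 × O: no H
  Total hydrogens = 8.

8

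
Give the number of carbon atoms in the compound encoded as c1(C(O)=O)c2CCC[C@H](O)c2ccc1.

11

The symbol for carbon appears 11 times in the SMILES. Lowercase c denotes aromatic carbon and counts toward C.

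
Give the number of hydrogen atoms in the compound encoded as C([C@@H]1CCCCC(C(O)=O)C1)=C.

Hydrogens are implicit in SMILES; fill each atom to its normal valence:
  6 × C: 2 H each → 12
  3 × C: 1 H each → 3
  1 × C: no H
  1 × O: 1 H
  1 × O: no H
  Total hydrogens = 16.

16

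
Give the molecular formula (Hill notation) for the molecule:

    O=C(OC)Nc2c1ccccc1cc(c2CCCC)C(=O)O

Heavy atoms from the SMILES: 17 C, 1 N, 4 O.
Implicit hydrogens by atom environment:
  5 × C (aromatic): 1 H each → 5
  5 × C (aromatic): no H
  3 × C: 2 H each → 6
  3 × O: no H
  2 × C: 3 H each → 6
  2 × C: no H
  1 × N: 1 H
  1 × O: 1 H
  Total hydrogens = 19.
Molecular formula: C17H19NO4

C17H19NO4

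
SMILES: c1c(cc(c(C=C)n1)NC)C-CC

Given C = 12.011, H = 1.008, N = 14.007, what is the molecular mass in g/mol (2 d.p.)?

176.26

Molecular formula: C11H16N2.
M = 11×12.011 + 16×1.008 + 2×14.007 = 176.26 g/mol.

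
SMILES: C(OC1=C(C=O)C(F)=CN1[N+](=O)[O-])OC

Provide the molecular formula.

Heavy atoms from the SMILES: 7 C, 1 F, 2 N, 5 O.
Implicit hydrogens by atom environment:
  4 × O: no H
  3 × C (aromatic): no H
  1 × C: 3 H
  1 × C: 2 H
  1 × C (aromatic): 1 H
  1 × C: 1 H
  1 × F: no H
  1 × N (aromatic): no H
  1 × N (charge +1): no H
  1 × O (charge -1): no H
  Total hydrogens = 7.
Molecular formula: C7H7FN2O5

C7H7FN2O5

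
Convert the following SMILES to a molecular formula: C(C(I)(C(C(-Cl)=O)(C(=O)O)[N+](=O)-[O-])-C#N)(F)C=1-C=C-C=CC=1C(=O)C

C14H9ClFIN2O6

Heavy atoms from the SMILES: 14 C, 1 Cl, 1 F, 1 I, 2 N, 6 O.
Implicit hydrogens by atom environment:
  6 × C: no H
  4 × C (aromatic): 1 H each → 4
  4 × O: no H
  2 × C (aromatic): no H
  1 × C: 3 H
  1 × C: 1 H
  1 × Cl: no H
  1 × F: no H
  1 × I: no H
  1 × N (charge +1): no H
  1 × N: no H
  1 × O: 1 H
  1 × O (charge -1): no H
  Total hydrogens = 9.
Molecular formula: C14H9ClFIN2O6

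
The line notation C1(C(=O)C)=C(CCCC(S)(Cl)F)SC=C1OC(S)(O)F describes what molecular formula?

Heavy atoms from the SMILES: 11 C, 1 Cl, 2 F, 3 O, 3 S.
Implicit hydrogens by atom environment:
  3 × C: 2 H each → 6
  3 × C (aromatic): no H
  3 × C: no H
  2 × F: no H
  2 × O: no H
  2 × S: 1 H each → 2
  1 × C: 3 H
  1 × C (aromatic): 1 H
  1 × Cl: no H
  1 × O: 1 H
  1 × S (aromatic): no H
  Total hydrogens = 13.
Molecular formula: C11H13ClF2O3S3

C11H13ClF2O3S3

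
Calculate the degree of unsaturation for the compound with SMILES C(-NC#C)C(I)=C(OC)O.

3

Molecular formula from the SMILES: C6H8INO2.
DoU = (2C + 2 + N − H − X)/2 = (2·6 + 2 + 1 − 8 − 1)/2 = 6/2 = 3.
(Structurally: 0 ring(s) + 3 π bond(s) = 3.)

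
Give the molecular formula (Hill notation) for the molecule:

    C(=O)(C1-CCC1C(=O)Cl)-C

C7H9ClO2

Heavy atoms from the SMILES: 7 C, 1 Cl, 2 O.
Implicit hydrogens by atom environment:
  2 × C: 2 H each → 4
  2 × C: 1 H each → 2
  2 × C: no H
  2 × O: no H
  1 × C: 3 H
  1 × Cl: no H
  Total hydrogens = 9.
Molecular formula: C7H9ClO2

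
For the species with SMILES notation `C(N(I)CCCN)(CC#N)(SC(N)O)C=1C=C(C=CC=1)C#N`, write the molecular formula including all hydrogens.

Heavy atoms from the SMILES: 14 C, 1 I, 5 N, 1 O, 1 S.
Implicit hydrogens by atom environment:
  4 × C: 2 H each → 8
  4 × C (aromatic): 1 H each → 4
  3 × C: no H
  3 × N: no H
  2 × C (aromatic): no H
  2 × N: 2 H each → 4
  1 × C: 1 H
  1 × I: no H
  1 × O: 1 H
  1 × S: no H
  Total hydrogens = 18.
Molecular formula: C14H18IN5OS

C14H18IN5OS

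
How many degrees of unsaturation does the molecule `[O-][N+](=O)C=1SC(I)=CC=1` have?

Molecular formula from the SMILES: C4H2INO2S.
DoU = (2C + 2 + N − H − X)/2 = (2·4 + 2 + 1 − 2 − 1)/2 = 8/2 = 4.
(Structurally: 1 ring(s) + 3 π bond(s) = 4.)

4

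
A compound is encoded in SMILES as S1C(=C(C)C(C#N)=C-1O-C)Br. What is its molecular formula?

Heavy atoms from the SMILES: 1 Br, 7 C, 1 N, 1 O, 1 S.
Implicit hydrogens by atom environment:
  4 × C (aromatic): no H
  2 × C: 3 H each → 6
  1 × Br: no H
  1 × C: no H
  1 × N: no H
  1 × O: no H
  1 × S (aromatic): no H
  Total hydrogens = 6.
Molecular formula: C7H6BrNOS

C7H6BrNOS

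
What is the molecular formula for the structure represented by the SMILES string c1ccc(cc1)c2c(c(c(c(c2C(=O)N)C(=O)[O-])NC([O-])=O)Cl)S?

[C15H9ClN2O5S]2-

Heavy atoms from the SMILES: 15 C, 1 Cl, 2 N, 5 O, 1 S.
Implicit hydrogens by atom environment:
  7 × C (aromatic): no H
  5 × C (aromatic): 1 H each → 5
  3 × C: no H
  3 × O: no H
  2 × O (charge -1): no H
  1 × Cl: no H
  1 × N: 2 H
  1 × N: 1 H
  1 × S: 1 H
  Total hydrogens = 9.
Net charge -2.
Molecular formula: [C15H9ClN2O5S]2-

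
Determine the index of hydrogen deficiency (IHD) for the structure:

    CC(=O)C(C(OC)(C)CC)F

Molecular formula from the SMILES: C8H15FO2.
DoU = (2C + 2 + N − H − X)/2 = (2·8 + 2 + 0 − 15 − 1)/2 = 2/2 = 1.
(Structurally: 0 ring(s) + 1 π bond(s) = 1.)

1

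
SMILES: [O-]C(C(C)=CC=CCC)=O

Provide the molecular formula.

C8H11O2-

Heavy atoms from the SMILES: 8 C, 2 O.
Implicit hydrogens by atom environment:
  3 × C: 1 H each → 3
  2 × C: 3 H each → 6
  2 × C: no H
  1 × C: 2 H
  1 × O: no H
  1 × O (charge -1): no H
  Total hydrogens = 11.
Net charge -1.
Molecular formula: C8H11O2-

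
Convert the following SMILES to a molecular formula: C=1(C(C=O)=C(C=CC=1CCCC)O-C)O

Heavy atoms from the SMILES: 12 C, 3 O.
Implicit hydrogens by atom environment:
  4 × C (aromatic): no H
  3 × C: 2 H each → 6
  2 × C: 3 H each → 6
  2 × C (aromatic): 1 H each → 2
  2 × O: no H
  1 × C: 1 H
  1 × O: 1 H
  Total hydrogens = 16.
Molecular formula: C12H16O3

C12H16O3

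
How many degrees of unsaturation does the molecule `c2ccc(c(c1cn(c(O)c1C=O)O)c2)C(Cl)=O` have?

Molecular formula from the SMILES: C12H8ClNO4.
DoU = (2C + 2 + N − H − X)/2 = (2·12 + 2 + 1 − 8 − 1)/2 = 18/2 = 9.
(Structurally: 2 ring(s) + 7 π bond(s) = 9.)

9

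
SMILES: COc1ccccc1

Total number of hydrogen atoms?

Hydrogens are implicit in SMILES; fill each atom to its normal valence:
  5 × C (aromatic): 1 H each → 5
  1 × C: 3 H
  1 × C (aromatic): no H
  1 × O: no H
  Total hydrogens = 8.

8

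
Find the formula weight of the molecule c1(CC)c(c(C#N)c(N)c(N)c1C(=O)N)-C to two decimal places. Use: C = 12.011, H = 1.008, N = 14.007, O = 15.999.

Molecular formula: C11H14N4O.
M = 11×12.011 + 14×1.008 + 4×14.007 + 1×15.999 = 218.26 g/mol.

218.26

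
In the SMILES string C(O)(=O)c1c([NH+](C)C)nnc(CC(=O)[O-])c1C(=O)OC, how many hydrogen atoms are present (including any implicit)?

13

Hydrogens are implicit in SMILES; fill each atom to its normal valence:
  4 × C (aromatic): no H
  4 × O: no H
  3 × C: 3 H each → 9
  3 × C: no H
  2 × N (aromatic): no H
  1 × C: 2 H
  1 × N (charge +1): 1 H
  1 × O: 1 H
  1 × O (charge -1): no H
  Total hydrogens = 13.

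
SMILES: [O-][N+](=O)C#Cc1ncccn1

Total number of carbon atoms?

The symbol for carbon appears 6 times in the SMILES. Lowercase c denotes aromatic carbon and counts toward C.

6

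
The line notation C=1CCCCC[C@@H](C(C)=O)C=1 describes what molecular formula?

Heavy atoms from the SMILES: 10 C, 1 O.
Implicit hydrogens by atom environment:
  5 × C: 2 H each → 10
  3 × C: 1 H each → 3
  1 × C: 3 H
  1 × C: no H
  1 × O: no H
  Total hydrogens = 16.
Molecular formula: C10H16O

C10H16O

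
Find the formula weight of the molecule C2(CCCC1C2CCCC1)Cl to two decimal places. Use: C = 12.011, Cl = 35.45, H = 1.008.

Molecular formula: C10H17Cl.
M = 10×12.011 + 1×35.45 + 17×1.008 = 172.70 g/mol.

172.70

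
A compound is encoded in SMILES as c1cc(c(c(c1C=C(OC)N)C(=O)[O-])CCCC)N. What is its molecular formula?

C14H19N2O3-

Heavy atoms from the SMILES: 14 C, 2 N, 3 O.
Implicit hydrogens by atom environment:
  4 × C (aromatic): no H
  3 × C: 2 H each → 6
  2 × C: 3 H each → 6
  2 × C (aromatic): 1 H each → 2
  2 × C: no H
  2 × N: 2 H each → 4
  2 × O: no H
  1 × C: 1 H
  1 × O (charge -1): no H
  Total hydrogens = 19.
Net charge -1.
Molecular formula: C14H19N2O3-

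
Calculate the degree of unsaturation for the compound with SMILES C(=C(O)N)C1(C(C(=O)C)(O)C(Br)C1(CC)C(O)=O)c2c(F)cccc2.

Molecular formula from the SMILES: C17H19BrFNO5.
DoU = (2C + 2 + N − H − X)/2 = (2·17 + 2 + 1 − 19 − 2)/2 = 16/2 = 8.
(Structurally: 2 ring(s) + 6 π bond(s) = 8.)

8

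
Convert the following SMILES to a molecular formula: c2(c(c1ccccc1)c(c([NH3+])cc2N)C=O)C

Heavy atoms from the SMILES: 14 C, 2 N, 1 O.
Implicit hydrogens by atom environment:
  6 × C (aromatic): 1 H each → 6
  6 × C (aromatic): no H
  1 × C: 3 H
  1 × C: 1 H
  1 × N (charge +1): 3 H
  1 × N: 2 H
  1 × O: no H
  Total hydrogens = 15.
Net charge +1.
Molecular formula: C14H15N2O+

C14H15N2O+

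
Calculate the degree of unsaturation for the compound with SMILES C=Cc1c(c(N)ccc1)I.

5

Molecular formula from the SMILES: C8H8IN.
DoU = (2C + 2 + N − H − X)/2 = (2·8 + 2 + 1 − 8 − 1)/2 = 10/2 = 5.
(Structurally: 1 ring(s) + 4 π bond(s) = 5.)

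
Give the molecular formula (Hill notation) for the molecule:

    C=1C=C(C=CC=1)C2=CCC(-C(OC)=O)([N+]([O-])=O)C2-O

C13H13NO5

Heavy atoms from the SMILES: 13 C, 1 N, 5 O.
Implicit hydrogens by atom environment:
  5 × C (aromatic): 1 H each → 5
  3 × C: no H
  3 × O: no H
  2 × C: 1 H each → 2
  1 × C: 3 H
  1 × C: 2 H
  1 × C (aromatic): no H
  1 × N (charge +1): no H
  1 × O: 1 H
  1 × O (charge -1): no H
  Total hydrogens = 13.
Molecular formula: C13H13NO5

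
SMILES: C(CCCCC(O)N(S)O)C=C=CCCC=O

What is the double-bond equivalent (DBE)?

3

Molecular formula from the SMILES: C12H21NO3S.
DoU = (2C + 2 + N − H − X)/2 = (2·12 + 2 + 1 − 21 − 0)/2 = 6/2 = 3.
(Structurally: 0 ring(s) + 3 π bond(s) = 3.)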